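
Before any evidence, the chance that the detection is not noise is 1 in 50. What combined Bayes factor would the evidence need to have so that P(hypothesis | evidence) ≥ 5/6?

245

Prior odds = 0.02/0.98 = 1/49.
Target odds = (5/6)/(1/6) = 5.
Required Bayes factor = 5 ÷ (1/49) = 245.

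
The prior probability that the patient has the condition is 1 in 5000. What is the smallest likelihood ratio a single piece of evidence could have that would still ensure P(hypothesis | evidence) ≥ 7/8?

34993

Prior odds = 0.0002/0.9998 = 1/4999.
Target odds = 0.875/0.125 = 7.
Required Bayes factor = 7 ÷ (1/4999) = 34993.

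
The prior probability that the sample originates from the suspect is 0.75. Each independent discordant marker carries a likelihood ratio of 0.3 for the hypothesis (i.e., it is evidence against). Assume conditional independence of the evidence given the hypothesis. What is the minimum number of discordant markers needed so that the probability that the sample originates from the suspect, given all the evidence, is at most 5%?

Prior odds = 0.75/0.25 = 3.
Likelihood ratio per discordant marker = 0.3.
Target odds: 0.05 ÷ 0.95 = 1/19.
Require 0.3ⁿ ≤ 1/19 ÷ 3 = 1/57.
0.3³ = 0.027 is still above 1/57 but 0.3⁴ = 0.0081 is at or below it, so n = 4.

4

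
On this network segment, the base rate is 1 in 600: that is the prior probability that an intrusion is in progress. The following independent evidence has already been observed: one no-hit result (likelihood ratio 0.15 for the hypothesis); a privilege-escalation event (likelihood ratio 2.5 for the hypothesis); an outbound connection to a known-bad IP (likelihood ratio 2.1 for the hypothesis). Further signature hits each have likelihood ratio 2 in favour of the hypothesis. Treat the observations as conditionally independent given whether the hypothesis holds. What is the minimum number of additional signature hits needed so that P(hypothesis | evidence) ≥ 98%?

Prior odds = (1/600)/(599/600) = 1/599.
Combined Bayes factor of the evidence already in hand = 0.15 × 2.5 × 2.1 = 0.7875.
Odds after that evidence = (1/599) × 0.7875 = 63/47920.
Target odds = 0.98/0.02 = 49.
Need 2ⁿ ≥ 49 ÷ (63/47920) = 335440/9.
2¹⁵ = 32768 falls short of 335440/9 but 2¹⁶ = 65536 reaches it, so n = 16.

16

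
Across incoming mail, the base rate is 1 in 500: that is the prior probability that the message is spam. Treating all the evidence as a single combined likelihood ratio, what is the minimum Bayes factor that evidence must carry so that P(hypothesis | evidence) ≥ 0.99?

Prior odds = 0.002/0.998 = 1/499.
Target odds = 0.99/0.01 = 99.
Required Bayes factor = 99 ÷ (1/499) = 49401.

49401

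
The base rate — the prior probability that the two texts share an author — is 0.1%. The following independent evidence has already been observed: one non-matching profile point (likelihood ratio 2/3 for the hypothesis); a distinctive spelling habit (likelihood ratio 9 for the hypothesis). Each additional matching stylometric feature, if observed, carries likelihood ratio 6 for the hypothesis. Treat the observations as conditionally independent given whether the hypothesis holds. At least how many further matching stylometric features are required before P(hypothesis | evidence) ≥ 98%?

Prior odds = 0.001/0.999 = 1/999.
Combined Bayes factor of the evidence already in hand = (2/3) × 9 = 6.
Odds after that evidence = (1/999) × 6 = 2/333.
Target odds = 0.98/0.02 = 49.
Need 6ⁿ ≥ 49 ÷ (2/333) = 8158.5.
6⁵ = 7776 falls short of 8158.5 but 6⁶ = 46656 reaches it, so n = 6.

6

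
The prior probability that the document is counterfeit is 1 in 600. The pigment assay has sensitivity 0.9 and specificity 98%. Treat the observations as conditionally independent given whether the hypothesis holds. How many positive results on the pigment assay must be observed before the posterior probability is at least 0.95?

Prior odds: (1/600) ÷ (599/600) = 1/599.
False-positive rate = 1 − 0.98 = 0.02; likelihood ratio of a positive = 0.9/0.02 = 45.
Target posterior odds = 0.95/0.05 = 19.
Require 45ⁿ ≥ 19 ÷ (1/599) = 11381.
45² = 2025 falls short of 11381 but 45³ = 91125 reaches it, so n = 3.

3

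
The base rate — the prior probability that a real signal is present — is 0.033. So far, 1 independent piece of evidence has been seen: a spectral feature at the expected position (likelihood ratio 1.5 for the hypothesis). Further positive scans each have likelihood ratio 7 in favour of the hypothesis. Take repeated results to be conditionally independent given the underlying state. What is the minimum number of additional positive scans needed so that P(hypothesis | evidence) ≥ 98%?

Prior odds = 0.033/0.967 = 33/967.
Bayes factor of the evidence already in hand = 1.5.
Odds after that evidence = (33/967) × 1.5 = 99/1934.
Target odds = 0.98/0.02 = 49.
Need 7ⁿ ≥ 49 ÷ (99/1934) = 94766/99.
7³ = 343 falls short of 94766/99 but 7⁴ = 2401 reaches it, so n = 4.

4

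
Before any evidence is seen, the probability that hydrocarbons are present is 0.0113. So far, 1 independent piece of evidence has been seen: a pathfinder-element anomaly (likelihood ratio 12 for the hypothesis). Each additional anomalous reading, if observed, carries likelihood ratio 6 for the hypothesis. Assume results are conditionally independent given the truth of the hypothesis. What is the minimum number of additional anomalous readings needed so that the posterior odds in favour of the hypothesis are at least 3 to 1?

2

Prior odds = 0.0113/0.9887 = 113/9887.
Bayes factor of the evidence already in hand = 12.
Odds after that evidence = (113/9887) × 12 = 1356/9887.
Target odds = 3.
Need 6ⁿ ≥ 3 ÷ (1356/9887) = 9887/452.
6¹ = 6 falls short of 9887/452 but 6² = 36 reaches it, so n = 2.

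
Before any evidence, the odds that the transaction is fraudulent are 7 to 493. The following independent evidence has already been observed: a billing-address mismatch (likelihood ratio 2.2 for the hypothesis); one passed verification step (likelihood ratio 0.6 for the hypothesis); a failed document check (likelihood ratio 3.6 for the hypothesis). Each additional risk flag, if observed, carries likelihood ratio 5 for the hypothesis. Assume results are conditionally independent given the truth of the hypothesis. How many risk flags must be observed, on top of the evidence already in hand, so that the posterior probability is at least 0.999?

6

Prior odds = 7/493.
Combined Bayes factor of the evidence already in hand = 2.2 × 0.6 × 3.6 = 4.752.
Odds after that evidence = (7/493) × 4.752 = 4158/61625.
Target odds = 0.999/0.001 = 999.
Need 5ⁿ ≥ 999 ÷ (4158/61625) = 2280125/154.
5⁵ = 3125 falls short of 2280125/154 but 5⁶ = 15625 reaches it, so n = 6.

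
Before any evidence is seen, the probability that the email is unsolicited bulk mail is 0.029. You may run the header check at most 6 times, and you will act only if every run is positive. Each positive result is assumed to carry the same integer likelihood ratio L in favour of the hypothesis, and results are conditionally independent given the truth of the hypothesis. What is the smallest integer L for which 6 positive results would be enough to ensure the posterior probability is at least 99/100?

4

Prior odds = 0.029/0.971 = 29/971.
Target odds = 0.99/0.01 = 99.
Need L⁶ ≥ 99 ÷ (29/971) = 96129/29.
3⁶ = 729 < 96129/29 ≤ 4096 = 4⁶, so L = 4.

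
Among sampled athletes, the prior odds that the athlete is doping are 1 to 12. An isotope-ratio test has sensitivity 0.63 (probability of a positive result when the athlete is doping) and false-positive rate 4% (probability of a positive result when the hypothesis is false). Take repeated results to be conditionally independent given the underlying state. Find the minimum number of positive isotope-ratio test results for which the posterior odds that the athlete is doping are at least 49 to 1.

3

Prior odds = 1/12.
Likelihood ratio of a positive result = 0.63/0.04 = 15.75.
Target odds = 49.
Require 15.75ⁿ ≥ 49 ÷ (1/12) = 588.
15.75² = 248.0625 falls short of 588 but 15.75³ = 3906.984375 reaches it, so n = 3.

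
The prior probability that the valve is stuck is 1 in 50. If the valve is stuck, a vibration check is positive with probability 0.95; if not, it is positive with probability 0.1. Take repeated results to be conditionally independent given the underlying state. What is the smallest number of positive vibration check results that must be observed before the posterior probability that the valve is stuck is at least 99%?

4

Prior odds = 0.02/0.98 = 1/49.
Likelihood ratio of a positive = 0.95/0.1 = 9.5.
Target odds: 0.99 ÷ 0.01 = 99.
Need (1/49) × 9.5ⁿ ≥ 99, i.e. 9.5ⁿ ≥ 4851.
9.5³ = 857.375 falls short of 4851 but 9.5⁴ = 8145.0625 reaches it, so n = 4.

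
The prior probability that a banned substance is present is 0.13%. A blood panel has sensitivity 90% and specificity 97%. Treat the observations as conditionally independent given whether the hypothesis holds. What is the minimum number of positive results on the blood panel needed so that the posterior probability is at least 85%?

3

Prior odds: 0.0013 ÷ 0.9987 = 13/9987.
False-positive rate = 1 − 0.97 = 0.03; likelihood ratio of a positive = 0.9/0.03 = 30.
Target posterior odds = 0.85/0.15 = 17/3.
Need (13/9987) × 30ⁿ ≥ 17/3, i.e. 30ⁿ ≥ 56593/13.
30² = 900 falls short of 56593/13 but 30³ = 27000 reaches it, so n = 3.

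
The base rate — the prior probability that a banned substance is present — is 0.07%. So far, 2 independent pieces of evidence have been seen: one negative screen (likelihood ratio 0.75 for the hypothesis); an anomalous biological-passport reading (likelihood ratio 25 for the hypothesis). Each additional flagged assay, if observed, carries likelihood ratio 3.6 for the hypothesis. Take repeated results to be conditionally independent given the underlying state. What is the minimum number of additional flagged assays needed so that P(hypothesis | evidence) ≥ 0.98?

7

Prior odds = 0.0007/0.9993 = 7/9993.
Combined Bayes factor of the evidence already in hand = 0.75 × 25 = 18.75.
Odds after that evidence = (7/9993) × 18.75 = 175/13324.
Target odds = 0.98/0.02 = 49.
Need 3.6ⁿ ≥ 49 ÷ (175/13324) = 3730.72.
3.6⁶ = 34012224/15625 falls short of 3730.72 but 3.6⁷ = 612220032/78125 reaches it, so n = 7.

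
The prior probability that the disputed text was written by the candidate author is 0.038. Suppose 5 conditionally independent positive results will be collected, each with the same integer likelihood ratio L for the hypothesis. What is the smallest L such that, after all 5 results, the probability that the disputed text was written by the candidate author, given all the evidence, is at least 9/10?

Prior odds = 0.038/0.962 = 19/481.
Target odds = 0.9/0.1 = 9.
Need L⁵ ≥ 9 ÷ (19/481) = 4329/19.
2⁵ = 32 < 4329/19 ≤ 243 = 3⁵, so L = 3.

3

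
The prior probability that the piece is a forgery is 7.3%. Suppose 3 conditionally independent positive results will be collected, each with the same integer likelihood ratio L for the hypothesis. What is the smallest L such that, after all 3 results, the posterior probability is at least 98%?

Prior odds = 0.073/0.927 = 73/927.
Target odds = 0.98/0.02 = 49.
Need L³ ≥ 49 ÷ (73/927) = 45423/73.
8³ = 512 < 45423/73 ≤ 729 = 9³, so L = 9.

9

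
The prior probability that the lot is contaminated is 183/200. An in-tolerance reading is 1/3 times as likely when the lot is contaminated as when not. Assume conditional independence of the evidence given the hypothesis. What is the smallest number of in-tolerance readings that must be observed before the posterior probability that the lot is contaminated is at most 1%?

Prior odds = 0.915/0.085 = 183/17.
Likelihood ratio per in-tolerance reading = 1/3.
Target odds: 0.01 ÷ 0.99 = 1/99.
Require (1/3)ⁿ ≤ 1/99 ÷ (183/17) = 17/18117.
(1/3)⁶ = 1/729 is still above 17/18117 but (1/3)⁷ = 1/2187 is at or below it, so n = 7.

7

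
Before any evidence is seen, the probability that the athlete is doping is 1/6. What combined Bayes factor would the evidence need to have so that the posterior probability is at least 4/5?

Prior odds = (1/6)/(5/6) = 0.2.
Target odds = 0.8/0.2 = 4.
Required Bayes factor = 4 ÷ 0.2 = 20.

20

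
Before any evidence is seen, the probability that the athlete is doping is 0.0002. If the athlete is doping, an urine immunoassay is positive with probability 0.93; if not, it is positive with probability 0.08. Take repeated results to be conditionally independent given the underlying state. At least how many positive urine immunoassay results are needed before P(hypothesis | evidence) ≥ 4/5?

Prior odds: 0.0002 ÷ 0.9998 = 1/4999.
Likelihood ratio of a positive = 0.93/0.08 = 11.625.
Target odds: 0.8 ÷ 0.2 = 4.
Require 11.625ⁿ ≥ 4 ÷ (1/4999) = 19996.
11.625⁴ = 74805201/4096 falls short of 19996 but 11.625⁵ ≈212307 reaches it, so n = 5.

5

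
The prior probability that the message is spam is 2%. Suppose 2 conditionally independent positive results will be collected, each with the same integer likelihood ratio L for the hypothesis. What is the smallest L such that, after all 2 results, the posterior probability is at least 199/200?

99

Prior odds = 0.02/0.98 = 1/49.
Target odds = 0.995/0.005 = 199.
Need L² ≥ 199 ÷ (1/49) = 9751.
98² = 9604 < 9751 ≤ 9801 = 99², so L = 99.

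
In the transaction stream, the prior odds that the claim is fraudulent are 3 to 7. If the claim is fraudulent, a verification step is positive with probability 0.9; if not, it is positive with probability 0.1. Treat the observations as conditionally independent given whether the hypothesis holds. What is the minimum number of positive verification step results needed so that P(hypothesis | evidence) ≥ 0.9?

Prior odds = 3/7.
Likelihood ratio of a positive = 0.9/0.1 = 9.
Target odds: 0.9 ÷ 0.1 = 9.
Require 9ⁿ ≥ 9 ÷ (3/7) = 21.
9¹ = 9 falls short of 21 but 9² = 81 reaches it, so n = 2.

2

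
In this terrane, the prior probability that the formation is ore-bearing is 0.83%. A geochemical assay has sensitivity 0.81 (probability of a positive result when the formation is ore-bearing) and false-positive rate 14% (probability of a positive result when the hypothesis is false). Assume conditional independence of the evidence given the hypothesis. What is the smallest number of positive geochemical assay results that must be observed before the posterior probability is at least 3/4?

Prior odds: 0.0083 ÷ 0.9917 = 83/9917.
Likelihood ratio of a positive result = 0.81/0.14 = 81/14.
Target odds: 0.75 ÷ 0.25 = 3.
Need (83/9917) × (81/14)ⁿ ≥ 3, i.e. (81/14)ⁿ ≥ 29751/83.
(81/14)³ = 531441/2744 falls short of 29751/83 but (81/14)⁴ = 43046721/38416 reaches it, so n = 4.

4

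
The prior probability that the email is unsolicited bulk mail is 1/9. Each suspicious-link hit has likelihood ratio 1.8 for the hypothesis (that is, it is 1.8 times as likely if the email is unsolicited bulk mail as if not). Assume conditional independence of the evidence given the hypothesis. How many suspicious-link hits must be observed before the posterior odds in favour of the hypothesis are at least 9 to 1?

8

Prior odds: (1/9) ÷ (8/9) = 0.125.
Likelihood ratio per suspicious-link hit = 1.8.
Target odds = 9.
Need 0.125 × 1.8ⁿ ≥ 9, i.e. 1.8ⁿ ≥ 72.
1.8⁷ = 4782969/78125 falls short of 72 but 1.8⁸ = 43046721/390625 reaches it, so n = 8.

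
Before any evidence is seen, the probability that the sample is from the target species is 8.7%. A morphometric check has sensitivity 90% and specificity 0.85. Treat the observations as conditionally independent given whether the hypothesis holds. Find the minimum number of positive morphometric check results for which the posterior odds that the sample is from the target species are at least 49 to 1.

4

Prior odds: 0.087 ÷ 0.913 = 87/913.
False-positive rate = 1 − 0.85 = 0.15; likelihood ratio of a positive = 0.9/0.15 = 6.
Target odds = 49.
Require 6ⁿ ≥ 49 ÷ (87/913) = 44737/87.
6³ = 216 falls short of 44737/87 but 6⁴ = 1296 reaches it, so n = 4.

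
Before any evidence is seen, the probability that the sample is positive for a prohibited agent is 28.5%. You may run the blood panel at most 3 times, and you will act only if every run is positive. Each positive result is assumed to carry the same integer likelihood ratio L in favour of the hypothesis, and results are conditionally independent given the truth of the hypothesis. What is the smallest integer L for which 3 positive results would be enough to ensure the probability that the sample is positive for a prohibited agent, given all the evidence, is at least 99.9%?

14

Prior odds = 0.285/0.715 = 57/143.
Target odds = 0.999/0.001 = 999.
Need L³ ≥ 999 ÷ (57/143) = 47619/19.
13³ = 2197 < 47619/19 ≤ 2744 = 14³, so L = 14.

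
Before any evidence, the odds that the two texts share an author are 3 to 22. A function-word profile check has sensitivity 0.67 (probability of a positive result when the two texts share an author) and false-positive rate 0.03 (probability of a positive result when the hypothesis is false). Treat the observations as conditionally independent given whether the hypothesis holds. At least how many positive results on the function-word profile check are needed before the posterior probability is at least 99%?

Prior odds = 3/22.
Likelihood ratio of a positive result = 0.67/0.03 = 67/3.
Target odds: 0.99 ÷ 0.01 = 99.
Require (67/3)ⁿ ≥ 99 ÷ (3/22) = 726.
(67/3)² = 4489/9 falls short of 726 but (67/3)³ = 300763/27 reaches it, so n = 3.

3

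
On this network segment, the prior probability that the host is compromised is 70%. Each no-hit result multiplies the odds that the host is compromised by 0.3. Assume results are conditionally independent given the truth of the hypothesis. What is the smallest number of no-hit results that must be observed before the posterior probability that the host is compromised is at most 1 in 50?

4

Prior odds: 0.7 ÷ 0.3 = 7/3.
Likelihood ratio per no-hit result = 0.3.
Target odds: 0.02 ÷ 0.98 = 1/49.
Need (7/3) × 0.3ⁿ ≤ 1/49, i.e. 0.3ⁿ ≤ 3/343.
0.3³ = 0.027 is still above 3/343 but 0.3⁴ = 0.0081 is at or below it, so n = 4.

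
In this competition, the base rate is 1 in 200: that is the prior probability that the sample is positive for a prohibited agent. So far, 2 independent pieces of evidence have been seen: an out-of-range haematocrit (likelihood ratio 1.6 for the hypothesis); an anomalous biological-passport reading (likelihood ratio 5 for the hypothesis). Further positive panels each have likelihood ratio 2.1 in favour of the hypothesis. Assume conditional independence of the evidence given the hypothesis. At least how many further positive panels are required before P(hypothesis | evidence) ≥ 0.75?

6

Prior odds = 0.005/0.995 = 1/199.
Combined Bayes factor of the evidence already in hand = 1.6 × 5 = 8.
Odds after that evidence = (1/199) × 8 = 8/199.
Target odds = 0.75/0.25 = 3.
Need 2.1ⁿ ≥ 3 ÷ (8/199) = 74.625.
2.1⁵ = 4084101/100000 falls short of 74.625 but 2.1⁶ = 85766121/1000000 reaches it, so n = 6.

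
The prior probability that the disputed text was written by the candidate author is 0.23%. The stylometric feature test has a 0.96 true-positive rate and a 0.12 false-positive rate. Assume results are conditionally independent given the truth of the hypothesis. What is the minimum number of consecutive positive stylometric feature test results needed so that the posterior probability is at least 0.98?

Prior odds = 0.0023/0.9977 = 23/9977.
Likelihood ratio of a positive result = 0.96/0.12 = 8.
Target posterior odds = 0.98/0.02 = 49.
Need (23/9977) × 8ⁿ ≥ 49, i.e. 8ⁿ ≥ 488873/23.
8⁴ = 4096 falls short of 488873/23 but 8⁵ = 32768 reaches it, so n = 5.

5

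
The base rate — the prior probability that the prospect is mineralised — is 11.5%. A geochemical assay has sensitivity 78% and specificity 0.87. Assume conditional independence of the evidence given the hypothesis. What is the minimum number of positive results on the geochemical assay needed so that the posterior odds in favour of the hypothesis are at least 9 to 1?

Prior odds: 0.115 ÷ 0.885 = 23/177.
False-positive rate = 1 − 0.87 = 0.13; likelihood ratio of a positive = 0.78/0.13 = 6.
Target odds = 9.
Require 6ⁿ ≥ 9 ÷ (23/177) = 1593/23.
6² = 36 falls short of 1593/23 but 6³ = 216 reaches it, so n = 3.

3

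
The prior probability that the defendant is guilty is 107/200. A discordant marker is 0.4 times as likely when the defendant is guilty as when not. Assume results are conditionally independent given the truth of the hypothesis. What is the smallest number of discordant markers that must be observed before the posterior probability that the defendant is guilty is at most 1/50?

Prior odds: 0.535 ÷ 0.465 = 107/93.
Likelihood ratio per discordant marker = 0.4.
Target odds: 0.02 ÷ 0.98 = 1/49.
Need (107/93) × 0.4ⁿ ≤ 1/49, i.e. 0.4ⁿ ≤ 93/5243.
0.4⁴ = 0.0256 is still above 93/5243 but 0.4⁵ = 0.01024 is at or below it, so n = 5.

5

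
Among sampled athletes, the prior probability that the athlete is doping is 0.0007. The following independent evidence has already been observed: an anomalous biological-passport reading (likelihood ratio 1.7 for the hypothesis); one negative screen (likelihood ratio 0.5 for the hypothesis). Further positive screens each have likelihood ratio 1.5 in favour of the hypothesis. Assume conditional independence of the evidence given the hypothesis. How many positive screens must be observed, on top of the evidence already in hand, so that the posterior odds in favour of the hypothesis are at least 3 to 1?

Prior odds = 0.0007/0.9993 = 7/9993.
Combined Bayes factor of the evidence already in hand = 1.7 × 0.5 = 0.85.
Odds after that evidence = (7/9993) × 0.85 = 119/199860.
Target odds = 3.
Need 1.5ⁿ ≥ 3 ÷ (119/199860) = 599580/119.
1.5²¹ ≈4987.89 falls short of 599580/119 but 1.5²² ≈7481.83 reaches it, so n = 22.

22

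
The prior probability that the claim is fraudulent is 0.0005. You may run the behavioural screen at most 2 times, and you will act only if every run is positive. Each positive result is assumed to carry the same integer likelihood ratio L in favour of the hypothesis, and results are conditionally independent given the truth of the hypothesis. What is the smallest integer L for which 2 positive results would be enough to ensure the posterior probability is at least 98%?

313

Prior odds = 0.0005/0.9995 = 1/1999.
Target odds = 0.98/0.02 = 49.
Need L² ≥ 49 ÷ (1/1999) = 97951.
312² = 97344 < 97951 ≤ 97969 = 313², so L = 313.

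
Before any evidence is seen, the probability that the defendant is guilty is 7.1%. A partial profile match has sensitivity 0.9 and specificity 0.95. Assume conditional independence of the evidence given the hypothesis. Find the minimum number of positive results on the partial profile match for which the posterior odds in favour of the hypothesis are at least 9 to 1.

2

Prior odds: 0.071 ÷ 0.929 = 71/929.
False-positive rate = 1 − 0.95 = 0.05; likelihood ratio of a positive = 0.9/0.05 = 18.
Target odds = 9.
Need (71/929) × 18ⁿ ≥ 9, i.e. 18ⁿ ≥ 8361/71.
18¹ = 18 falls short of 8361/71 but 18² = 324 reaches it, so n = 2.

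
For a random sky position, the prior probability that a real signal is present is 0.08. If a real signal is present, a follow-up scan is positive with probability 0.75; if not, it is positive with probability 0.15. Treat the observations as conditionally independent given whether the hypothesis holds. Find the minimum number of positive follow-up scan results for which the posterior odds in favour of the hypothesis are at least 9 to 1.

3

Prior odds: 0.08 ÷ 0.92 = 2/23.
Likelihood ratio of a positive = 0.75/0.15 = 5.
Target odds = 9.
Require 5ⁿ ≥ 9 ÷ (2/23) = 103.5.
5² = 25 falls short of 103.5 but 5³ = 125 reaches it, so n = 3.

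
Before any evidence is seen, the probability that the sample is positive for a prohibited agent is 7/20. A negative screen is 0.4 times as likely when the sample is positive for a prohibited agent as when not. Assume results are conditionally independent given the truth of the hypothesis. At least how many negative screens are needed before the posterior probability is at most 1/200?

6

Prior odds: 0.35 ÷ 0.65 = 7/13.
Likelihood ratio per negative screen = 0.4.
Target posterior odds = 0.005/0.995 = 1/199.
Require 0.4ⁿ ≤ 1/199 ÷ (7/13) = 13/1393.
0.4⁵ = 0.01024 is still above 13/1393 but 0.4⁶ = 64/15625 is at or below it, so n = 6.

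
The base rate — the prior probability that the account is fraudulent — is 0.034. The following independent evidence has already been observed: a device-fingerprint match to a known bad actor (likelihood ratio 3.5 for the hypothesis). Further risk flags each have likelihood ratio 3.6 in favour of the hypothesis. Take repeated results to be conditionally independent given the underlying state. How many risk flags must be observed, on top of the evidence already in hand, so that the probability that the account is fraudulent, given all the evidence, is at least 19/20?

Prior odds = 0.034/0.966 = 17/483.
Bayes factor of the evidence already in hand = 3.5.
Odds after that evidence = (17/483) × 3.5 = 17/138.
Target odds = 0.95/0.05 = 19.
Need 3.6ⁿ ≥ 19 ÷ (17/138) = 2622/17.
3.6³ = 46.656 falls short of 2622/17 but 3.6⁴ = 167.9616 reaches it, so n = 4.

4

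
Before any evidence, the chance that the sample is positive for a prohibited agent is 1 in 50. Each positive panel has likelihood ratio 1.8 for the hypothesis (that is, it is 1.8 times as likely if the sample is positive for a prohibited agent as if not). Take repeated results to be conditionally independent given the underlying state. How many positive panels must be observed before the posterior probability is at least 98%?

Prior odds: 0.02 ÷ 0.98 = 1/49.
Likelihood ratio per positive panel = 1.8.
Target posterior odds = 0.98/0.02 = 49.
Need (1/49) × 1.8ⁿ ≥ 49, i.e. 1.8ⁿ ≥ 2401.
1.8¹³ ≈2082.3 falls short of 2401 but 1.8¹⁴ ≈3748.13 reaches it, so n = 14.

14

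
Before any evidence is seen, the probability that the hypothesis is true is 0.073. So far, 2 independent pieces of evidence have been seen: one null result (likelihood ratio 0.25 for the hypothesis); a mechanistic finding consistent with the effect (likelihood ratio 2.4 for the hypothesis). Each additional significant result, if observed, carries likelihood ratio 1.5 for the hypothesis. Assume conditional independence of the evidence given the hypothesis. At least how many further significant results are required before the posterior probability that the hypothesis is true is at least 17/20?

Prior odds = 0.073/0.927 = 73/927.
Combined Bayes factor of the evidence already in hand = 0.25 × 2.4 = 0.6.
Odds after that evidence = (73/927) × 0.6 = 73/1545.
Target odds = 0.85/0.15 = 17/3.
Need 1.5ⁿ ≥ 17/3 ÷ (73/1545) = 8755/73.
1.5¹¹ = 177147/2048 falls short of 8755/73 but 1.5¹² = 531441/4096 reaches it, so n = 12.

12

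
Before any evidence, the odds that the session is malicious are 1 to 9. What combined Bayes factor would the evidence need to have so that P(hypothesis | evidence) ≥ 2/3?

18

Prior odds = 1/9.
Target odds = (2/3)/(1/3) = 2.
Required Bayes factor = 2 ÷ (1/9) = 18.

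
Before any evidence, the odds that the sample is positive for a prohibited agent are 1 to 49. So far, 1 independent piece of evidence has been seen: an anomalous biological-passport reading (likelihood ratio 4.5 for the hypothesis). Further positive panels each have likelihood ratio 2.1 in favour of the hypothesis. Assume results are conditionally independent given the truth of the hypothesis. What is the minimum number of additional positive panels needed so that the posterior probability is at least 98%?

Prior odds = 1/49.
Bayes factor of the evidence already in hand = 4.5.
Odds after that evidence = (1/49) × 4.5 = 9/98.
Target odds = 0.98/0.02 = 49.
Need 2.1ⁿ ≥ 49 ÷ (9/98) = 4802/9.
2.1⁸ ≈378.229 falls short of 4802/9 but 2.1⁹ ≈794.28 reaches it, so n = 9.

9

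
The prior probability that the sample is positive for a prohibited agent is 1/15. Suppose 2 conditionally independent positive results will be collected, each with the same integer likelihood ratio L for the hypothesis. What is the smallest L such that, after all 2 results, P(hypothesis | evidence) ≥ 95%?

17

Prior odds = (1/15)/(14/15) = 1/14.
Target odds = 0.95/0.05 = 19.
Need L² ≥ 19 ÷ (1/14) = 266.
16² = 256 < 266 ≤ 289 = 17², so L = 17.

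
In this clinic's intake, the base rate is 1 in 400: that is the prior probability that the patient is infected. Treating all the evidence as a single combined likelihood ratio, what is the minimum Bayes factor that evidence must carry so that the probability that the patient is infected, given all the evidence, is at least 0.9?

3591

Prior odds = 0.0025/0.9975 = 1/399.
Target odds = 0.9/0.1 = 9.
Required Bayes factor = 9 ÷ (1/399) = 3591.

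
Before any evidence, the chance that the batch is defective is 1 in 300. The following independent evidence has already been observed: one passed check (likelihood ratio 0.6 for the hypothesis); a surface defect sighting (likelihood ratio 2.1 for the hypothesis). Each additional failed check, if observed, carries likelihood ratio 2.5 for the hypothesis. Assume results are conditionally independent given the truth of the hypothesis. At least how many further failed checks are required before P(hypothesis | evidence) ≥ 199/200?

Prior odds = (1/300)/(299/300) = 1/299.
Combined Bayes factor of the evidence already in hand = 0.6 × 2.1 = 1.26.
Odds after that evidence = (1/299) × 1.26 = 63/14950.
Target odds = 0.995/0.005 = 199.
Need 2.5ⁿ ≥ 199 ÷ (63/14950) = 2975050/63.
2.5¹¹ = 48828125/2048 falls short of 2975050/63 but 2.5¹² = 244140625/4096 reaches it, so n = 12.

12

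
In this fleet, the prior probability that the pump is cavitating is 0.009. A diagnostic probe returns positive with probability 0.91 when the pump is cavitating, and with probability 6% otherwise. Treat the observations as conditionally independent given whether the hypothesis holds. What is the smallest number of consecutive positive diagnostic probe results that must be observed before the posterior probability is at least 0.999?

Prior odds: 0.009 ÷ 0.991 = 9/991.
Likelihood ratio of a positive result = 0.91/0.06 = 91/6.
Target odds: 0.999 ÷ 0.001 = 999.
Require (91/6)ⁿ ≥ 999 ÷ (9/991) = 110001.
(91/6)⁴ = 68574961/1296 falls short of 110001 but (91/6)⁵ ≈802510 reaches it, so n = 5.

5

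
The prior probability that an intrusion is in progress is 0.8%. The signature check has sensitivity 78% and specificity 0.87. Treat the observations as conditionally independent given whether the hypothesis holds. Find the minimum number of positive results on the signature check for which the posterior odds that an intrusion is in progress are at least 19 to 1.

Prior odds: 0.008 ÷ 0.992 = 1/124.
False-positive rate = 1 − 0.87 = 0.13; likelihood ratio of a positive = 0.78/0.13 = 6.
Target odds = 19.
Need (1/124) × 6ⁿ ≥ 19, i.e. 6ⁿ ≥ 2356.
6⁴ = 1296 falls short of 2356 but 6⁵ = 7776 reaches it, so n = 5.

5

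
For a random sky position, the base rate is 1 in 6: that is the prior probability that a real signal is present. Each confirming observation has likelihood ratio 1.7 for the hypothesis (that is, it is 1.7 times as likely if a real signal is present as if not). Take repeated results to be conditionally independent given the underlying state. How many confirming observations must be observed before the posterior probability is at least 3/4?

Prior odds: (1/6) ÷ (5/6) = 0.2.
Likelihood ratio per confirming observation = 1.7.
Target odds: 0.75 ÷ 0.25 = 3.
Require 1.7ⁿ ≥ 3 ÷ 0.2 = 15.
1.7⁵ = 1419857/100000 falls short of 15 but 1.7⁶ = 24137569/1000000 reaches it, so n = 6.

6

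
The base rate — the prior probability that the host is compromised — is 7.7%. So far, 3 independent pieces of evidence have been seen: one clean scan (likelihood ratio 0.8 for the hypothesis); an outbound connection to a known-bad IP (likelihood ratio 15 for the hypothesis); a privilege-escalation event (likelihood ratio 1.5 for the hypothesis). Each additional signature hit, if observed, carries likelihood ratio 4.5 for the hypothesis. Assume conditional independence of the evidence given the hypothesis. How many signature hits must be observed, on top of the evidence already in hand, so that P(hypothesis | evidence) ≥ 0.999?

Prior odds = 0.077/0.923 = 77/923.
Combined Bayes factor of the evidence already in hand = 0.8 × 15 × 1.5 = 18.
Odds after that evidence = (77/923) × 18 = 1386/923.
Target odds = 0.999/0.001 = 999.
Need 4.5ⁿ ≥ 999 ÷ (1386/923) = 102453/154.
4.5⁴ = 410.0625 falls short of 102453/154 but 4.5⁵ = 1845.28125 reaches it, so n = 5.

5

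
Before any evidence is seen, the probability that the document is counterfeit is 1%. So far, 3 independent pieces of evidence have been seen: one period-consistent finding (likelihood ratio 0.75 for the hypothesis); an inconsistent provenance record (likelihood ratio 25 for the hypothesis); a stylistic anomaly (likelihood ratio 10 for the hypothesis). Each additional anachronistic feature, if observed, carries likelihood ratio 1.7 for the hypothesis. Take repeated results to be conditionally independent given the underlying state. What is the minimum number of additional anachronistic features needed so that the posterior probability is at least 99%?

Prior odds = 0.01/0.99 = 1/99.
Combined Bayes factor of the evidence already in hand = 0.75 × 25 × 10 = 187.5.
Odds after that evidence = (1/99) × 187.5 = 125/66.
Target odds = 0.99/0.01 = 99.
Need 1.7ⁿ ≥ 99 ÷ (125/66) = 52.272.
1.7⁷ = 410338673/10000000 falls short of 52.272 but 1.7⁸ ≈69.7576 reaches it, so n = 8.

8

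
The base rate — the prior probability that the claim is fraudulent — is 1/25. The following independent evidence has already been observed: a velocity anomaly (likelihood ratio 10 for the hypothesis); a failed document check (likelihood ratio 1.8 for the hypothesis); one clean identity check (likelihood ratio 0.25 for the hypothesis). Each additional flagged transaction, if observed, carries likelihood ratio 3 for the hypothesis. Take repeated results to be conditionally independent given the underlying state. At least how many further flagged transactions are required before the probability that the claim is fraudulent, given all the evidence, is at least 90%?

Prior odds = 0.04/0.96 = 1/24.
Combined Bayes factor of the evidence already in hand = 10 × 1.8 × 0.25 = 4.5.
Odds after that evidence = (1/24) × 4.5 = 0.1875.
Target odds = 0.9/0.1 = 9.
Need 3ⁿ ≥ 9 ÷ 0.1875 = 48.
3³ = 27 falls short of 48 but 3⁴ = 81 reaches it, so n = 4.

4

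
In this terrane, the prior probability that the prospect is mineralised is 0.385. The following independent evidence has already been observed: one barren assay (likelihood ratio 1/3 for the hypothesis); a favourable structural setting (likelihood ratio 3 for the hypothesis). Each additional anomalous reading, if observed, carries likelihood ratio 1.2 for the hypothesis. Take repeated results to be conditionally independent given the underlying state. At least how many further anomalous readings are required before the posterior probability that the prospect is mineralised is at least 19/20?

Prior odds = 0.385/0.615 = 77/123.
Combined Bayes factor of the evidence already in hand = (1/3) × 3 = 1.
Odds after that evidence = (77/123) × 1 = 77/123.
Target odds = 0.95/0.05 = 19.
Need 1.2ⁿ ≥ 19 ÷ (77/123) = 2337/77.
1.2¹⁸ ≈26.6233 falls short of 2337/77 but 1.2¹⁹ ≈31.948 reaches it, so n = 19.

19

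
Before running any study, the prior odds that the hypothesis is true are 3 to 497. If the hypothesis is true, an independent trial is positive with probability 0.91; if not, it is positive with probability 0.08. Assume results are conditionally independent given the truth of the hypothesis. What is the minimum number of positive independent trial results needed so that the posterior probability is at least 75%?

3

Prior odds = 3/497.
Likelihood ratio of a positive = 0.91/0.08 = 11.375.
Target odds: 0.75 ÷ 0.25 = 3.
Require 11.375ⁿ ≥ 3 ÷ (3/497) = 497.
11.375² = 129.390625 falls short of 497 but 11.375³ = 753571/512 reaches it, so n = 3.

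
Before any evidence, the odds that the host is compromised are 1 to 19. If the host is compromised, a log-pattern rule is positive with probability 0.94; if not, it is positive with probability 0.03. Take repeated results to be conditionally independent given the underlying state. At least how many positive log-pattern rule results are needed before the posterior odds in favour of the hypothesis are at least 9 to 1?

Prior odds = 1/19.
Likelihood ratio of a positive = 0.94/0.03 = 94/3.
Target odds = 9.
Need (1/19) × (94/3)ⁿ ≥ 9, i.e. (94/3)ⁿ ≥ 171.
(94/3)¹ = 94/3 falls short of 171 but (94/3)² = 8836/9 reaches it, so n = 2.

2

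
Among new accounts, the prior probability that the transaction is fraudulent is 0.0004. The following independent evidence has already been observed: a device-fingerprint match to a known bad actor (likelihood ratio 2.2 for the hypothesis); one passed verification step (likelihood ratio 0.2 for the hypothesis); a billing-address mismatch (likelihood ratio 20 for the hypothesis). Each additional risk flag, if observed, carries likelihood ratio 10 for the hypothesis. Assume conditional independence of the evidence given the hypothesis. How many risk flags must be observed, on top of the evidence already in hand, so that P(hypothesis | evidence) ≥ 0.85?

Prior odds = 0.0004/0.9996 = 1/2499.
Combined Bayes factor of the evidence already in hand = 2.2 × 0.2 × 20 = 8.8.
Odds after that evidence = (1/2499) × 8.8 = 44/12495.
Target odds = 0.85/0.15 = 17/3.
Need 10ⁿ ≥ 17/3 ÷ (44/12495) = 70805/44.
10³ = 1000 falls short of 70805/44 but 10⁴ = 10000 reaches it, so n = 4.

4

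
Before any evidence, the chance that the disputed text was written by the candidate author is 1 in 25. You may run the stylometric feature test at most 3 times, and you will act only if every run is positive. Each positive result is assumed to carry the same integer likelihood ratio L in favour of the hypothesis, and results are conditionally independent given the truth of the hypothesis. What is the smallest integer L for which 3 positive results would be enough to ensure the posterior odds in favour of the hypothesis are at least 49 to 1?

Prior odds = 0.04/0.96 = 1/24.
Target odds = 49.
Need L³ ≥ 49 ÷ (1/24) = 1176.
10³ = 1000 < 1176 ≤ 1331 = 11³, so L = 11.

11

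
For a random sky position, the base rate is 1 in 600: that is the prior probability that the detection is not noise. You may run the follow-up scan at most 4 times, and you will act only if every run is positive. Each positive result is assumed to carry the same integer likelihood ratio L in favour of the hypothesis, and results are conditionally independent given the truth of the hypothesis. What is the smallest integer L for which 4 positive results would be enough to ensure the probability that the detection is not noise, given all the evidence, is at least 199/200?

Prior odds = (1/600)/(599/600) = 1/599.
Target odds = 0.995/0.005 = 199.
Need L⁴ ≥ 199 ÷ (1/599) = 119201.
18⁴ = 104976 < 119201 ≤ 130321 = 19⁴, so L = 19.

19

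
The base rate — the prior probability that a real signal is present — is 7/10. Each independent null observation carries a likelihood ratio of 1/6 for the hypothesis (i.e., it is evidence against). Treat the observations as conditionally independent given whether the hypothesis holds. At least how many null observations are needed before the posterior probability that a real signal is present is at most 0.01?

4

Prior odds = 0.7/0.3 = 7/3.
Likelihood ratio per null observation = 1/6.
Target posterior odds = 0.01/0.99 = 1/99.
Require (1/6)ⁿ ≤ 1/99 ÷ (7/3) = 1/231.
(1/6)³ = 1/216 is still above 1/231 but (1/6)⁴ = 1/1296 is at or below it, so n = 4.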